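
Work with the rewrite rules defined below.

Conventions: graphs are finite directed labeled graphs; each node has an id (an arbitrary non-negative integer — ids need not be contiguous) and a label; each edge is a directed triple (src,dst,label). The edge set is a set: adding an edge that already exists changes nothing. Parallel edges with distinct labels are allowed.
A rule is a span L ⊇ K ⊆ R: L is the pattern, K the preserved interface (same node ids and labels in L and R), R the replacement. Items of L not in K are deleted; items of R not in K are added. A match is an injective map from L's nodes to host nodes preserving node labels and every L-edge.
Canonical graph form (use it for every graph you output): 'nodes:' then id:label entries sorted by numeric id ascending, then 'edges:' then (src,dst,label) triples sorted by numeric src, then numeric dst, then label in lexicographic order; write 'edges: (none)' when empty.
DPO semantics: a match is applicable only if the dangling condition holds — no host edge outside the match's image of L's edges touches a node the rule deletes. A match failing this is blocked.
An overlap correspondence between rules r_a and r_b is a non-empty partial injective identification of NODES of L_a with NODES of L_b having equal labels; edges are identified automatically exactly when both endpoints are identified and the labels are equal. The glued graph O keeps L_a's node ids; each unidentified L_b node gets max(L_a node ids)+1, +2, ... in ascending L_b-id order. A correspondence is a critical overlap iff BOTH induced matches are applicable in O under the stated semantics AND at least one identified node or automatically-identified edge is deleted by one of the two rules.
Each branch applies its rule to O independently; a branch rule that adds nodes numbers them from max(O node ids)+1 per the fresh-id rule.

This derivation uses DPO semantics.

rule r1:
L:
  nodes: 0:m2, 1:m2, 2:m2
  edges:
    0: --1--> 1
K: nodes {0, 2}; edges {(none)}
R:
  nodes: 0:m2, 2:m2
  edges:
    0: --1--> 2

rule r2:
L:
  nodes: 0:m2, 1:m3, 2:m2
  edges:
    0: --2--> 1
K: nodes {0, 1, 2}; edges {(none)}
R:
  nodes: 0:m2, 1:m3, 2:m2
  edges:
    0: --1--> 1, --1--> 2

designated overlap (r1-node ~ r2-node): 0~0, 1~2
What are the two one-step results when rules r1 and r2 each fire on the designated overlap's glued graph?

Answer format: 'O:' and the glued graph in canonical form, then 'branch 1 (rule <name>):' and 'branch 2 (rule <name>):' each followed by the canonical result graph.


O:
nodes: 0:m2, 1:m2, 2:m2, 3:m3
edges: (0,1,1); (0,3,2)
branch 1 (rule r1):
nodes: 0:m2, 2:m2, 3:m3
edges: (0,2,1); (0,3,2)
branch 2 (rule r2):
nodes: 0:m2, 1:m2, 2:m2, 3:m3
edges: (0,1,1); (0,3,1)


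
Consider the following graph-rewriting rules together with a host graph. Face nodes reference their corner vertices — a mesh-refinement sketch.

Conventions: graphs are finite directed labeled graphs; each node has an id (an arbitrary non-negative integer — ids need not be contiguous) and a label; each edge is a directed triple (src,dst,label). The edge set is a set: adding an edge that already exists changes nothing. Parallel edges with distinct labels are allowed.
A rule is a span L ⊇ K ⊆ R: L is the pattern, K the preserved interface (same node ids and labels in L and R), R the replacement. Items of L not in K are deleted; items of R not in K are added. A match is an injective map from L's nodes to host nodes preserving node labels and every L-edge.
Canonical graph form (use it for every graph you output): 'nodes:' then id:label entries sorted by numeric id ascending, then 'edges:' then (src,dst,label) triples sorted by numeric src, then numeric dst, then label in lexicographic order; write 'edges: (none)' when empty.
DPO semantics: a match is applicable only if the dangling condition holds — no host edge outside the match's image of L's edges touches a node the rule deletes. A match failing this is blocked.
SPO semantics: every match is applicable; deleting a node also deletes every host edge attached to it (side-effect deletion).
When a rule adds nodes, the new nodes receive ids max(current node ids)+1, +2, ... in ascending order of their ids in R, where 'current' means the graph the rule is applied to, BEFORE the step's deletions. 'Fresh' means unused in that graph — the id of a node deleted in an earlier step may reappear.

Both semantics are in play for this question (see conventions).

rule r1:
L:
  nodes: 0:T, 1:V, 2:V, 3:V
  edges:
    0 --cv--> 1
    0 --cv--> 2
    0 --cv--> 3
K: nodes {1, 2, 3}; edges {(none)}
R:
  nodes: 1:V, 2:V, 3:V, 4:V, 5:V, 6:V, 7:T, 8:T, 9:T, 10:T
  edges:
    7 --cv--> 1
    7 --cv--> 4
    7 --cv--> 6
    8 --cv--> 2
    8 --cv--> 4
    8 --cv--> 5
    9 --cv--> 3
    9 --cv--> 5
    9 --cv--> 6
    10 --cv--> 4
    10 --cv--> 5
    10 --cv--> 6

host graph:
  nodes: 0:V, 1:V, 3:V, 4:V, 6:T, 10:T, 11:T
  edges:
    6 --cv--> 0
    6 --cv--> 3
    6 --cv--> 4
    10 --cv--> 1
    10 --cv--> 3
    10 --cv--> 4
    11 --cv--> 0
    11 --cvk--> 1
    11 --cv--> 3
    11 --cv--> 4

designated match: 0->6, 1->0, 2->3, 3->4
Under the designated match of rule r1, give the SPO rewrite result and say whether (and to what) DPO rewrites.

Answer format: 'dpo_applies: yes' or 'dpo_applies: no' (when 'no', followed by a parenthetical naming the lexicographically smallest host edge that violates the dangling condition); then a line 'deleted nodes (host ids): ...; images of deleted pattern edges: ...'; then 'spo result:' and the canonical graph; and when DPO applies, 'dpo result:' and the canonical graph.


dpo_applies: yes
deleted nodes (host ids): 6; images of deleted pattern edges: (6,0,cv); (6,3,cv); (6,4,cv)
spo result:
nodes: 0:V, 1:V, 3:V, 4:V, 10:T, 11:T, 12:V, 13:V, 14:V, 15:T, 16:T, 17:T, 18:T
edges: (10,1,cv); (10,3,cv); (10,4,cv); (11,0,cv); (11,1,cvk); (11,3,cv); (11,4,cv); (15,0,cv); (15,12,cv); (15,14,cv); (16,3,cv); (16,12,cv); (16,13,cv); (17,4,cv); (17,13,cv); (17,14,cv); (18,12,cv); (18,13,cv); (18,14,cv)
dpo result:
nodes: 0:V, 1:V, 3:V, 4:V, 10:T, 11:T, 12:V, 13:V, 14:V, 15:T, 16:T, 17:T, 18:T
edges: (10,1,cv); (10,3,cv); (10,4,cv); (11,0,cv); (11,1,cvk); (11,3,cv); (11,4,cv); (15,0,cv); (15,12,cv); (15,14,cv); (16,3,cv); (16,12,cv); (16,13,cv); (17,4,cv); (17,13,cv); (17,14,cv); (18,12,cv); (18,13,cv); (18,14,cv)


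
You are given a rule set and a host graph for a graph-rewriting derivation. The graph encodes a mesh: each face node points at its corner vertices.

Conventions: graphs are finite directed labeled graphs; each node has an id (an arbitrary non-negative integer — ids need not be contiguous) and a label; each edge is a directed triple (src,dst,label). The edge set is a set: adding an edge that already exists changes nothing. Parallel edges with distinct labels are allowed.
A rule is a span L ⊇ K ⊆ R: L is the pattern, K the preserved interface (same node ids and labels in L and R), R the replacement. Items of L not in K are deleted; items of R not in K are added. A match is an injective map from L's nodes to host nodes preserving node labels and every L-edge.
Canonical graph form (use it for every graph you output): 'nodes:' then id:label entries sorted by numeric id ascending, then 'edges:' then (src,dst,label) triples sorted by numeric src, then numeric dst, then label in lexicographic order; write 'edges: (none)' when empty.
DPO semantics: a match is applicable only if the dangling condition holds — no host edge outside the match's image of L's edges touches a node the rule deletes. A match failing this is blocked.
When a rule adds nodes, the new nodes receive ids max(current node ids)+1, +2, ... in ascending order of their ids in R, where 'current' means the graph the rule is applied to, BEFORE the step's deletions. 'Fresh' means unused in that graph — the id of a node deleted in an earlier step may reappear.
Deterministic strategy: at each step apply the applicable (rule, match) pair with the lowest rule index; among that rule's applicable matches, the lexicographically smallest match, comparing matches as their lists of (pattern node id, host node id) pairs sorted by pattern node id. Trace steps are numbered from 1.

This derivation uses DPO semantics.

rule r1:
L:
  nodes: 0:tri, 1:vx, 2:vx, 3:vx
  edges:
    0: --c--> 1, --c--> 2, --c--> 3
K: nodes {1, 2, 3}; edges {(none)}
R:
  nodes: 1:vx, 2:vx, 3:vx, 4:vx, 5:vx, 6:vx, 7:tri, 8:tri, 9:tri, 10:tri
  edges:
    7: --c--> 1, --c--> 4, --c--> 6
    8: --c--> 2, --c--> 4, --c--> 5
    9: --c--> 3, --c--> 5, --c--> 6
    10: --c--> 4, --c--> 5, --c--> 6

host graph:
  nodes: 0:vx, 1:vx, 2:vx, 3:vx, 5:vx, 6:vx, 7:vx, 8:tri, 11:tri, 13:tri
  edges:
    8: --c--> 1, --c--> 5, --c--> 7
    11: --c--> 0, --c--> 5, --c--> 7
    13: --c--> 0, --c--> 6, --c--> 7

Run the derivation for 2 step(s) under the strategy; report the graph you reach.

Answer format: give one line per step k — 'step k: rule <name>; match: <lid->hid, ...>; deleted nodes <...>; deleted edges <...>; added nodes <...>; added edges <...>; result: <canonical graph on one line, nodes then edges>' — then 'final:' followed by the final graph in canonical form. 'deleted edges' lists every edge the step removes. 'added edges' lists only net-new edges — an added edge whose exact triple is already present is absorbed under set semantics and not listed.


step 1: rule r1; match: 0->8, 1->1, 2->5, 3->7; deleted nodes 8; deleted edges (8,1,c); (8,5,c); (8,7,c); added nodes 14, 15, 16, 17, 18, 19, 20; added edges (17,1,c); (17,14,c); (17,16,c); (18,5,c); (18,14,c); (18,15,c); (19,7,c); (19,15,c); (19,16,c); (20,14,c); (20,15,c); (20,16,c); result: nodes: 0:vx, 1:vx, 2:vx, 3:vx, 5:vx, 6:vx, 7:vx, 11:tri, 13:tri, 14:vx, 15:vx, 16:vx, 17:tri, 18:tri, 19:tri, 20:tri edges: (11,0,c); (11,5,c); (11,7,c); (13,0,c); (13,6,c); (13,7,c); (17,1,c); (17,14,c); (17,16,c); (18,5,c); (18,14,c); (18,15,c); (19,7,c); (19,15,c); (19,16,c); (20,14,c); (20,15,c); (20,16,c)
step 2: rule r1; match: 0->11, 1->0, 2->5, 3->7; deleted nodes 11; deleted edges (11,0,c); (11,5,c); (11,7,c); added nodes 21, 22, 23, 24, 25, 26, 27; added edges (24,0,c); (24,21,c); (24,23,c); (25,5,c); (25,21,c); (25,22,c); (26,7,c); (26,22,c); (26,23,c); (27,21,c); (27,22,c); (27,23,c); result: nodes: 0:vx, 1:vx, 2:vx, 3:vx, 5:vx, 6:vx, 7:vx, 13:tri, 14:vx, 15:vx, 16:vx, 17:tri, 18:tri, 19:tri, 20:tri, 21:vx, 22:vx, 23:vx, 24:tri, 25:tri, 26:tri, 27:tri edges: (13,0,c); (13,6,c); (13,7,c); (17,1,c); (17,14,c); (17,16,c); (18,5,c); (18,14,c); (18,15,c); (19,7,c); (19,15,c); (19,16,c); (20,14,c); (20,15,c); (20,16,c); (24,0,c); (24,21,c); (24,23,c); (25,5,c); (25,21,c); (25,22,c); (26,7,c); (26,22,c); (26,23,c); (27,21,c); (27,22,c); (27,23,c)
final:
nodes: 0:vx, 1:vx, 2:vx, 3:vx, 5:vx, 6:vx, 7:vx, 13:tri, 14:vx, 15:vx, 16:vx, 17:tri, 18:tri, 19:tri, 20:tri, 21:vx, 22:vx, 23:vx, 24:tri, 25:tri, 26:tri, 27:tri
edges: (13,0,c); (13,6,c); (13,7,c); (17,1,c); (17,14,c); (17,16,c); (18,5,c); (18,14,c); (18,15,c); (19,7,c); (19,15,c); (19,16,c); (20,14,c); (20,15,c); (20,16,c); (24,0,c); (24,21,c); (24,23,c); (25,5,c); (25,21,c); (25,22,c); (26,7,c); (26,22,c); (26,23,c); (27,21,c); (27,22,c); (27,23,c)


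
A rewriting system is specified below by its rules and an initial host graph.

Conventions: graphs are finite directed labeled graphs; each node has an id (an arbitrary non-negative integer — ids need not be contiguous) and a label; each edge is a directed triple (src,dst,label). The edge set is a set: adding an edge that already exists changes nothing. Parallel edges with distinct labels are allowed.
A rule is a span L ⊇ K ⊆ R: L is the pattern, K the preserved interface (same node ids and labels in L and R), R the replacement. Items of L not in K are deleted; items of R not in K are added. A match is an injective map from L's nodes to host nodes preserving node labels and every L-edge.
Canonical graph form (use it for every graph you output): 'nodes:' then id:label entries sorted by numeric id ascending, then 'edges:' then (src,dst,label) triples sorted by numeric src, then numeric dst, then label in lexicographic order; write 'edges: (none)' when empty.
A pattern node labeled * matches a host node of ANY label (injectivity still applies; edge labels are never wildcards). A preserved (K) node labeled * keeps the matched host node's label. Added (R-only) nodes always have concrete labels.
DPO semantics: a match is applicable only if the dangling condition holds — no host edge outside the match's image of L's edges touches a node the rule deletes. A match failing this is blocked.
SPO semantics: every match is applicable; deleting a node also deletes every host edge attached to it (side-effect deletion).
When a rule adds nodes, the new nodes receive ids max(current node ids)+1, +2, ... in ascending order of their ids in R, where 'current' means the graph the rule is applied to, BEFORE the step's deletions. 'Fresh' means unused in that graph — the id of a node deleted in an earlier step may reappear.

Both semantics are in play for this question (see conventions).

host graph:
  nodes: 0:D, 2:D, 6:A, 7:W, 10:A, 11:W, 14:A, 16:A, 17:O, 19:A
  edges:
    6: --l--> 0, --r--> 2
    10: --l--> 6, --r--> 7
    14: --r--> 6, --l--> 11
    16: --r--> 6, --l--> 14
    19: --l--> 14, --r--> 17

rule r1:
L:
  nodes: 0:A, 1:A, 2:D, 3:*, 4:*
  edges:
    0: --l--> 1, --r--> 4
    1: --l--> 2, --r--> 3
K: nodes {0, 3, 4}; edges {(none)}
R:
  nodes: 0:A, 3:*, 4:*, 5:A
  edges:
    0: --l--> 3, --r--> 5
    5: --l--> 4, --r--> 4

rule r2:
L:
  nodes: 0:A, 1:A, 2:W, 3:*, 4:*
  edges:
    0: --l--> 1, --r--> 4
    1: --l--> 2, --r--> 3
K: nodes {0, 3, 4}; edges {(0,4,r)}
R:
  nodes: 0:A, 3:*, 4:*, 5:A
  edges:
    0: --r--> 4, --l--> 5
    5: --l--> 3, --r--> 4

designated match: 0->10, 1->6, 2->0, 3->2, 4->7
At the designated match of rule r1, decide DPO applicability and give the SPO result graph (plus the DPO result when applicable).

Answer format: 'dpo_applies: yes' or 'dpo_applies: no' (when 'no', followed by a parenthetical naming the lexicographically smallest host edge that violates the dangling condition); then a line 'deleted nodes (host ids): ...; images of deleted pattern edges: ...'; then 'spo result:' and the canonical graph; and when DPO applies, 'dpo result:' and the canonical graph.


dpo_applies: no
(the rule deletes node 6, which keeps host edge (14,6,r) outside the match image — the dangling condition fails, DPO blocks; SPO proceeds and side-deletes such edges)
deleted nodes (host ids): 0, 6; images of deleted pattern edges: (6,0,l); (6,2,r); (10,6,l); (10,7,r)
spo result:
nodes: 2:D, 7:W, 10:A, 11:W, 14:A, 16:A, 17:O, 19:A, 20:A
edges: (10,2,l); (10,20,r); (14,11,l); (16,14,l); (19,14,l); (19,17,r); (20,7,l); (20,7,r)


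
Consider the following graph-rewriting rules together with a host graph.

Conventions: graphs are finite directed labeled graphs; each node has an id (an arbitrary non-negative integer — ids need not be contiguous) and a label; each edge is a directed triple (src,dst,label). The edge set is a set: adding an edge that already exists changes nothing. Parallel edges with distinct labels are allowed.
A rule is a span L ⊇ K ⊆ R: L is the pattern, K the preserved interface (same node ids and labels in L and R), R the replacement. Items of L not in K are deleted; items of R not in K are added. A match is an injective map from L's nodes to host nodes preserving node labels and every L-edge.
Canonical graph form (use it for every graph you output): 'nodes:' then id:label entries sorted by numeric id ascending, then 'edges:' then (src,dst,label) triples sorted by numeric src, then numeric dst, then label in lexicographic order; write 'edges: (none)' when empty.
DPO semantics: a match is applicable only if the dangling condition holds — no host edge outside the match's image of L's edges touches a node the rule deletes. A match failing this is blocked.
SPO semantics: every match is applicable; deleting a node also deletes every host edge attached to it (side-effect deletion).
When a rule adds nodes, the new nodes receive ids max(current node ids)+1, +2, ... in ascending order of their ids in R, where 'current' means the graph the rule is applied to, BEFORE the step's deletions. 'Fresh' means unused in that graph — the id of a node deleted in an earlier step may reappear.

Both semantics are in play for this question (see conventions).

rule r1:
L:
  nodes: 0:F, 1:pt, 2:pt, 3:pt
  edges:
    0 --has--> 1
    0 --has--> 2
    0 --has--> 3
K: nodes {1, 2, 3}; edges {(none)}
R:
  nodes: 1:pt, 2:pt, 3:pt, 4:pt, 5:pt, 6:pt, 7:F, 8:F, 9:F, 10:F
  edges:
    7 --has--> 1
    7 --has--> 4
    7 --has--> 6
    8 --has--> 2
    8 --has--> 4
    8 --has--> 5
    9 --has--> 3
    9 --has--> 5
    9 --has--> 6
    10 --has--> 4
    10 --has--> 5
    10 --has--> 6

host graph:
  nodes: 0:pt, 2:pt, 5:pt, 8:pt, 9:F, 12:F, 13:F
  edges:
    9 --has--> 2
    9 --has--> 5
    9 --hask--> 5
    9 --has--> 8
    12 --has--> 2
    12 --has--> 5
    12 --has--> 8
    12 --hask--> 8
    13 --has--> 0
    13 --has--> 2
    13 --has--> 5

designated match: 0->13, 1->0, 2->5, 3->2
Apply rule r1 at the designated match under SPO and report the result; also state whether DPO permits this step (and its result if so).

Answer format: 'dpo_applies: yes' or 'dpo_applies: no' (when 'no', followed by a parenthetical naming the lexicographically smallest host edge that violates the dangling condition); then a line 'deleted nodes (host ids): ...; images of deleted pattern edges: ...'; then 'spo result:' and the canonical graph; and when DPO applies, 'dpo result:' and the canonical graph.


dpo_applies: yes
deleted nodes (host ids): 13; images of deleted pattern edges: (13,0,has); (13,2,has); (13,5,has)
spo result:
nodes: 0:pt, 2:pt, 5:pt, 8:pt, 9:F, 12:F, 14:pt, 15:pt, 16:pt, 17:F, 18:F, 19:F, 20:F
edges: (9,2,has); (9,5,has); (9,5,hask); (9,8,has); (12,2,has); (12,5,has); (12,8,has); (12,8,hask); (17,0,has); (17,14,has); (17,16,has); (18,5,has); (18,14,has); (18,15,has); (19,2,has); (19,15,has); (19,16,has); (20,14,has); (20,15,has); (20,16,has)
dpo result:
nodes: 0:pt, 2:pt, 5:pt, 8:pt, 9:F, 12:F, 14:pt, 15:pt, 16:pt, 17:F, 18:F, 19:F, 20:F
edges: (9,2,has); (9,5,has); (9,5,hask); (9,8,has); (12,2,has); (12,5,has); (12,8,has); (12,8,hask); (17,0,has); (17,14,has); (17,16,has); (18,5,has); (18,14,has); (18,15,has); (19,2,has); (19,15,has); (19,16,has); (20,14,has); (20,15,has); (20,16,has)


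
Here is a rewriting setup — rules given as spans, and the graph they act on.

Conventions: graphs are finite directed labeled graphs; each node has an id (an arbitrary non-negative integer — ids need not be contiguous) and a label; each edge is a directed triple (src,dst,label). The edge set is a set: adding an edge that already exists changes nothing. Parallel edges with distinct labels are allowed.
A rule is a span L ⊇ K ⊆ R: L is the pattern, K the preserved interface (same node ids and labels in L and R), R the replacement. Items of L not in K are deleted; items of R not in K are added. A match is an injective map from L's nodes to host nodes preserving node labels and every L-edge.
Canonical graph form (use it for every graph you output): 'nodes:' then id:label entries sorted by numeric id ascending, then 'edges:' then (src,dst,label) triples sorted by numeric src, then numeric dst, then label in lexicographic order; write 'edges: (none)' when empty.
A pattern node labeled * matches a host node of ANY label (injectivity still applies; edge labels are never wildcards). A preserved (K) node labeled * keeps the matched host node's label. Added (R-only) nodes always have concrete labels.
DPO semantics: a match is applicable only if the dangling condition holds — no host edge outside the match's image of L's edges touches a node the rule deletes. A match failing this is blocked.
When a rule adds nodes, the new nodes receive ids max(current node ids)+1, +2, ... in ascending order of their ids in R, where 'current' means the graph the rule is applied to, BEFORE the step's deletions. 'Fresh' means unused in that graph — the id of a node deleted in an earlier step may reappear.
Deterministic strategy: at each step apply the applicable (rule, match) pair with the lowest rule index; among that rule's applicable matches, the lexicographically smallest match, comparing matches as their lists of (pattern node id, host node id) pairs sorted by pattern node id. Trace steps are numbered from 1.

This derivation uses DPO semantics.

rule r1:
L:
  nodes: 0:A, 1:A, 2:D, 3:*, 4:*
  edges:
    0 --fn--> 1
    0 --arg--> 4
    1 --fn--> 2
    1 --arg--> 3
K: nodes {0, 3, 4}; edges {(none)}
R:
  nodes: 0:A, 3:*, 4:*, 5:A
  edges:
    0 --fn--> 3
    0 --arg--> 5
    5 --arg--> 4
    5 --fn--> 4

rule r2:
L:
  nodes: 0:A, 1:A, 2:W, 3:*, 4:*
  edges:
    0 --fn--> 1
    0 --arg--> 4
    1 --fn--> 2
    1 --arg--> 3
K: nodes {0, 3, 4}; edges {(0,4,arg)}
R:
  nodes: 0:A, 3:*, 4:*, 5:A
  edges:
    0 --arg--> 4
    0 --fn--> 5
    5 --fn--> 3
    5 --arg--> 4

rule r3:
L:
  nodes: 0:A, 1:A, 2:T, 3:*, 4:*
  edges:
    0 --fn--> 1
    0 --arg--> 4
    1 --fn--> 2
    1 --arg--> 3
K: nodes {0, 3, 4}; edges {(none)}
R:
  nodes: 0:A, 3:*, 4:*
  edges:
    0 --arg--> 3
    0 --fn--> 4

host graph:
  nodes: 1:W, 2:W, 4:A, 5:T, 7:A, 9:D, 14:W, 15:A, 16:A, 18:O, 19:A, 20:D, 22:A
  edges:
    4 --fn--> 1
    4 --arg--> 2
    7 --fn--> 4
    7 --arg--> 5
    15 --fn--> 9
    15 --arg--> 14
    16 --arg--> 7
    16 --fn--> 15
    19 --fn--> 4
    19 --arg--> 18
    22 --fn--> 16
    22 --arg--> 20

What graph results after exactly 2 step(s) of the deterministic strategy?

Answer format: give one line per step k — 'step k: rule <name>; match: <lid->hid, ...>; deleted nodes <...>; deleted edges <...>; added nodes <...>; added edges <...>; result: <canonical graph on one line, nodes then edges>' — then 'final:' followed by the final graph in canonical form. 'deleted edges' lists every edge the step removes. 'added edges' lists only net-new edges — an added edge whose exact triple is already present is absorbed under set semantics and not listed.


step 1: rule r1; match: 0->16, 1->15, 2->9, 3->14, 4->7; deleted nodes 9, 15; deleted edges (15,9,fn); (15,14,arg); (16,7,arg); (16,15,fn); added nodes 23; added edges (16,14,fn); (16,23,arg); (23,7,arg); (23,7,fn); result: nodes: 1:W, 2:W, 4:A, 5:T, 7:A, 14:W, 16:A, 18:O, 19:A, 20:D, 22:A, 23:A edges: (4,1,fn); (4,2,arg); (7,4,fn); (7,5,arg); (16,14,fn); (16,23,arg); (19,4,fn); (19,18,arg); (22,16,fn); (22,20,arg); (23,7,arg); (23,7,fn)
step 2: rule r2; match: 0->22, 1->16, 2->14, 3->23, 4->20; deleted nodes 14, 16; deleted edges (16,14,fn); (16,23,arg); (22,16,fn); added nodes 24; added edges (22,24,fn); (24,20,arg); (24,23,fn); result: nodes: 1:W, 2:W, 4:A, 5:T, 7:A, 18:O, 19:A, 20:D, 22:A, 23:A, 24:A edges: (4,1,fn); (4,2,arg); (7,4,fn); (7,5,arg); (19,4,fn); (19,18,arg); (22,20,arg); (22,24,fn); (23,7,arg); (23,7,fn); (24,20,arg); (24,23,fn)
final:
nodes: 1:W, 2:W, 4:A, 5:T, 7:A, 18:O, 19:A, 20:D, 22:A, 23:A, 24:A
edges: (4,1,fn); (4,2,arg); (7,4,fn); (7,5,arg); (19,4,fn); (19,18,arg); (22,20,arg); (22,24,fn); (23,7,arg); (23,7,fn); (24,20,arg); (24,23,fn)


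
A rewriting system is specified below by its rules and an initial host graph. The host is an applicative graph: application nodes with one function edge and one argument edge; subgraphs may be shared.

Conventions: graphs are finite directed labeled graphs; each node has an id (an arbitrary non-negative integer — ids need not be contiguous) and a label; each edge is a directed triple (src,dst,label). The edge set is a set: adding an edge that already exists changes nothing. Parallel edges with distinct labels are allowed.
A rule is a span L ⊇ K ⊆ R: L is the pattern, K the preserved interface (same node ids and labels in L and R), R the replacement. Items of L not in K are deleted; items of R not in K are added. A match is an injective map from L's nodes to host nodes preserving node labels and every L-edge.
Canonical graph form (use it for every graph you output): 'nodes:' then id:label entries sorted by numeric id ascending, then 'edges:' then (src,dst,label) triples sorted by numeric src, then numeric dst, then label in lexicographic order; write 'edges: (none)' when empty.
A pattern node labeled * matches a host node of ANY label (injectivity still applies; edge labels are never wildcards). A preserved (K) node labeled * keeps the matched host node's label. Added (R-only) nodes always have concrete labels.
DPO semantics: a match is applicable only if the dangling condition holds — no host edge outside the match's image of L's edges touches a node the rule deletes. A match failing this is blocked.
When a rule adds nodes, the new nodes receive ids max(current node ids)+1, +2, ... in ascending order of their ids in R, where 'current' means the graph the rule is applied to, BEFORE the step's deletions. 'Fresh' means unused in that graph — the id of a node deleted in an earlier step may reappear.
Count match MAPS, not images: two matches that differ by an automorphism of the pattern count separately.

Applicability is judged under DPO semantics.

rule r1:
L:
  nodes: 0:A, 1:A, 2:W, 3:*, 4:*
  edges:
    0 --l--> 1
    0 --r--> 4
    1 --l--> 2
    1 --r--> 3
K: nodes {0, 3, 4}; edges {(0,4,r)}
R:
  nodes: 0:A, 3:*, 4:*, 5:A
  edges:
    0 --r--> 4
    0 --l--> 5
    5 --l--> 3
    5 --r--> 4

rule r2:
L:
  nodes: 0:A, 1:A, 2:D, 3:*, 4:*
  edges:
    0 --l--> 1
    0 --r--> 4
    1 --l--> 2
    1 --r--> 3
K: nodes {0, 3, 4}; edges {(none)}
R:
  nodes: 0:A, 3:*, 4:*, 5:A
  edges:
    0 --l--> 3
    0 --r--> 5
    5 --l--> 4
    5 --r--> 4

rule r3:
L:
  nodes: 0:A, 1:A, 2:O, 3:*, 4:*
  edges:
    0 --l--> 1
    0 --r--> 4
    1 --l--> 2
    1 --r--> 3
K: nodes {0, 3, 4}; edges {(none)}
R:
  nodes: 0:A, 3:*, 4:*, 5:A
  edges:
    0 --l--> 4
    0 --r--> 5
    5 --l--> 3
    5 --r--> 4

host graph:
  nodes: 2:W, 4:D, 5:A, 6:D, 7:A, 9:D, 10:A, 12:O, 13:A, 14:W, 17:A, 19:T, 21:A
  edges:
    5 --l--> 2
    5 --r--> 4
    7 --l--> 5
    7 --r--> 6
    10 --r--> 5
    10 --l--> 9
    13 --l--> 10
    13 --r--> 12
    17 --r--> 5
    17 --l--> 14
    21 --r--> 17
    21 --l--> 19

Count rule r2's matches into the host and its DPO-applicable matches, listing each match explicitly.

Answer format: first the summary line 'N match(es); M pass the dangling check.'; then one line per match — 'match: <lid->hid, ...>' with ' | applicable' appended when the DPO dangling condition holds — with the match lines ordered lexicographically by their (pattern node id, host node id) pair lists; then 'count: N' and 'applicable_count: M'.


1 match(es); 1 pass the dangling check.
match: 0->13, 1->10, 2->9, 3->5, 4->12 | applicable
count: 1
applicable_count: 1


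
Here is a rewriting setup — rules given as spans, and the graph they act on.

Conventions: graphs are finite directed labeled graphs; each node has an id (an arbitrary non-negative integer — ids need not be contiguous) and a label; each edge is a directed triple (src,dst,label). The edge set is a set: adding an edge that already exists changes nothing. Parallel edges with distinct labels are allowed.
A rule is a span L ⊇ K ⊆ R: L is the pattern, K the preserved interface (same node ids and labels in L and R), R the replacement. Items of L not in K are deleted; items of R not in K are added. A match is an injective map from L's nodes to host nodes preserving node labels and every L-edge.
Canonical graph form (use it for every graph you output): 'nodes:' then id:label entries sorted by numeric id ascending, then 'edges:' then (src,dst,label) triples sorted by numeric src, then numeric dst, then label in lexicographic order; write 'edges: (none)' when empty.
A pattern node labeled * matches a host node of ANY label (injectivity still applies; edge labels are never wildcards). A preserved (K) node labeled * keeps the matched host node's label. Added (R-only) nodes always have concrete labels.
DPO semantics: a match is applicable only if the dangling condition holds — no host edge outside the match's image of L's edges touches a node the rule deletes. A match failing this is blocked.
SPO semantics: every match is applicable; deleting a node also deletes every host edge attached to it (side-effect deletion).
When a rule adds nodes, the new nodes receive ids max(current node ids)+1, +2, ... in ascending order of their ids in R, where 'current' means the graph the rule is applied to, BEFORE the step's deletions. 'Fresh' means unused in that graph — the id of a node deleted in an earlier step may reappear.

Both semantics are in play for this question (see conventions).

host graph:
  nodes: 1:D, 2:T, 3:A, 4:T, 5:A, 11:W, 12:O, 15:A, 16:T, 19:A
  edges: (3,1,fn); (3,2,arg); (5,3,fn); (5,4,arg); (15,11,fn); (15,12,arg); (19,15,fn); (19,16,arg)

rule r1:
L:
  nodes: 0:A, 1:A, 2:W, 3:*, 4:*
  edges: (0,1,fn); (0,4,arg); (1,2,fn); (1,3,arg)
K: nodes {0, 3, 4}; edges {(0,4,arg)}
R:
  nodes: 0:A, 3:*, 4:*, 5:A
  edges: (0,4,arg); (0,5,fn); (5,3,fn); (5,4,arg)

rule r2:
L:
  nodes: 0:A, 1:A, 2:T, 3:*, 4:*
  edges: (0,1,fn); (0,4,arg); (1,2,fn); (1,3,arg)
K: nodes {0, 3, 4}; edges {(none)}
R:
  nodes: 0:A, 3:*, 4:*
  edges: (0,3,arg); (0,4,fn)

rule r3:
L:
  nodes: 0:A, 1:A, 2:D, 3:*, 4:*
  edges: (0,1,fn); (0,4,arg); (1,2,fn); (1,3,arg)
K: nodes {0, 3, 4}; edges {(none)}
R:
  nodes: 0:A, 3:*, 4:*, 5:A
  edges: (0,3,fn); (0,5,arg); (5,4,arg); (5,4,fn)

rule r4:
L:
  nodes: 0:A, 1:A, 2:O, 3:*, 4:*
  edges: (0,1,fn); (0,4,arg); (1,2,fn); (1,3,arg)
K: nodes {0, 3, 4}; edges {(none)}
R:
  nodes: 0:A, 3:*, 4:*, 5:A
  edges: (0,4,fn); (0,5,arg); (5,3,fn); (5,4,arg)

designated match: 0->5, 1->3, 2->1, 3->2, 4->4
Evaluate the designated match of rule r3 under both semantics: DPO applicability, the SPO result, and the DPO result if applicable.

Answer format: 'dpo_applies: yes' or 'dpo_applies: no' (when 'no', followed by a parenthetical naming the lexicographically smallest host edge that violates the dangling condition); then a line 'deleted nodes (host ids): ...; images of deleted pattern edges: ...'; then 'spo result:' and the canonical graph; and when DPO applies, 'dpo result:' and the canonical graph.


dpo_applies: yes
deleted nodes (host ids): 1, 3; images of deleted pattern edges: (3,1,fn); (3,2,arg); (5,3,fn); (5,4,arg)
spo result:
nodes: 2:T, 4:T, 5:A, 11:W, 12:O, 15:A, 16:T, 19:A, 20:A
edges: (5,2,fn); (5,20,arg); (15,11,fn); (15,12,arg); (19,15,fn); (19,16,arg); (20,4,arg); (20,4,fn)
dpo result:
nodes: 2:T, 4:T, 5:A, 11:W, 12:O, 15:A, 16:T, 19:A, 20:A
edges: (5,2,fn); (5,20,arg); (15,11,fn); (15,12,arg); (19,15,fn); (19,16,arg); (20,4,arg); (20,4,fn)


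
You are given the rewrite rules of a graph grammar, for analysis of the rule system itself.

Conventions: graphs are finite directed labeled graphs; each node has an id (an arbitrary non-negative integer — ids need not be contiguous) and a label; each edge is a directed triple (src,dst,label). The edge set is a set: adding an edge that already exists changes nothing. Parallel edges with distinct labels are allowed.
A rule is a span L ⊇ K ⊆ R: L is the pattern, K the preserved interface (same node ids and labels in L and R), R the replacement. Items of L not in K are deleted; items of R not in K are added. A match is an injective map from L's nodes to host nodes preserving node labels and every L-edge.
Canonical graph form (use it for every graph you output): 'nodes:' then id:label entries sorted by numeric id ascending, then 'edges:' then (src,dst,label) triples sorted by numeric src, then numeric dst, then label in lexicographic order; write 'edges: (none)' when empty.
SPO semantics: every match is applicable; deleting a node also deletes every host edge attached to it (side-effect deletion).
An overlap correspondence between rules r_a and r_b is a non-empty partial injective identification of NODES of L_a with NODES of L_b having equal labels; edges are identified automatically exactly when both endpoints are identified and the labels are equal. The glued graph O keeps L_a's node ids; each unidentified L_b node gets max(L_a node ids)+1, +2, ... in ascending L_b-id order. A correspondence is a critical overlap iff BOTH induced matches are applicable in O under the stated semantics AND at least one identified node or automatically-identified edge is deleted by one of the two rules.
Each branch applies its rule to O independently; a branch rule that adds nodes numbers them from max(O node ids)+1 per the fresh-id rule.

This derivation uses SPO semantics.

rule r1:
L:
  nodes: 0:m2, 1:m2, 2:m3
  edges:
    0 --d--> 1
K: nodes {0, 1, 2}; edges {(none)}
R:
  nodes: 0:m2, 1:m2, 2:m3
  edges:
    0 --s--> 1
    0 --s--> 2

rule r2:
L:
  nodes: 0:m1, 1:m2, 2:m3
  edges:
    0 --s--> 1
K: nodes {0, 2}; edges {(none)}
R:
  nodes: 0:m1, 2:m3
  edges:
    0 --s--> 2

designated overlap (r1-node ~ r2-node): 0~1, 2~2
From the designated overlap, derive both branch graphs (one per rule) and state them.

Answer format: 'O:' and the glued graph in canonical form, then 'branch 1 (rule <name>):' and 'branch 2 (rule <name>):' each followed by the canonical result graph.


O:
nodes: 0:m2, 1:m2, 2:m3, 3:m1
edges: (0,1,d); (3,0,s)
branch 1 (rule r1):
nodes: 0:m2, 1:m2, 2:m3, 3:m1
edges: (0,1,s); (0,2,s); (3,0,s)
branch 2 (rule r2):
nodes: 1:m2, 2:m3, 3:m1
edges: (3,2,s)


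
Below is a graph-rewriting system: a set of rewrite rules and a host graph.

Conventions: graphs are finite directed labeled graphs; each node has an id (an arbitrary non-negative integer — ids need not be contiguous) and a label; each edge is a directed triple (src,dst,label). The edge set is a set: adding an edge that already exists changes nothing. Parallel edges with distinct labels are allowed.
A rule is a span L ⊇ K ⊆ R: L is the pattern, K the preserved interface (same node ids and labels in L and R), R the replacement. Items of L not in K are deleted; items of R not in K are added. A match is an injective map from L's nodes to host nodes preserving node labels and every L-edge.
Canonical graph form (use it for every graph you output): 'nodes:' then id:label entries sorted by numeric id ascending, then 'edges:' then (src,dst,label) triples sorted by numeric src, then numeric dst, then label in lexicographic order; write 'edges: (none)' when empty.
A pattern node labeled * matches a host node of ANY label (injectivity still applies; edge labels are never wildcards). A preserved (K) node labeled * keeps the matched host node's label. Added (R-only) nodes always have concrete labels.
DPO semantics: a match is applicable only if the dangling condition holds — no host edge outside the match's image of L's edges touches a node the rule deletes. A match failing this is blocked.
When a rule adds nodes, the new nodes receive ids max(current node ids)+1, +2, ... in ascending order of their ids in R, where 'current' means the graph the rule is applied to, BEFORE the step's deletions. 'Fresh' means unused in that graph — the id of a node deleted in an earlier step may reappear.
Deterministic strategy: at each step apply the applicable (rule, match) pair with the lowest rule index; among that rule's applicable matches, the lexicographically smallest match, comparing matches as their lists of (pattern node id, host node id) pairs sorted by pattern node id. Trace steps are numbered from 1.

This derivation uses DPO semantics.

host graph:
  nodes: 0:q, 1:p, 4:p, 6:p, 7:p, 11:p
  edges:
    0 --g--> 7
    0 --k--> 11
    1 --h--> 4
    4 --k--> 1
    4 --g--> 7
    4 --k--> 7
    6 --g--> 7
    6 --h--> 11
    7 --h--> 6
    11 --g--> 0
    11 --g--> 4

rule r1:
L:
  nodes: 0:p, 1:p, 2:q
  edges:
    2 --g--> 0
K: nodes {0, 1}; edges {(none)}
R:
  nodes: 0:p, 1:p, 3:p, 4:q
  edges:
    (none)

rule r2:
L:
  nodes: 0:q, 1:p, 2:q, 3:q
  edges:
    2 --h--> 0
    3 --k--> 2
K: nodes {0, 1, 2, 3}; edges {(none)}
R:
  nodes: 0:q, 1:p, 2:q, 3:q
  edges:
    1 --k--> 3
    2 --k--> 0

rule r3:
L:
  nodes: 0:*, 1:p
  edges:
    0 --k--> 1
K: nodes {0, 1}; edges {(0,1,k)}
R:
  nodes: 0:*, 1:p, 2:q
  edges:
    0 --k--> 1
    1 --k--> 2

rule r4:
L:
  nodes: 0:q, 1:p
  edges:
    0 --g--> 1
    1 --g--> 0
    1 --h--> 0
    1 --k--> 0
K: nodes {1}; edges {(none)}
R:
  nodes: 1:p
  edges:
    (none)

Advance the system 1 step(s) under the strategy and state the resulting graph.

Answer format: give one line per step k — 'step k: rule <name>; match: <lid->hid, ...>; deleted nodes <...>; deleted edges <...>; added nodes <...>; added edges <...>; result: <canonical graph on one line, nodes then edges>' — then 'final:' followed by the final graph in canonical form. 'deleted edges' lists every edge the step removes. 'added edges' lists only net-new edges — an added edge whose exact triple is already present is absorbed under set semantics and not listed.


step 1: rule r3; match: 0->0, 1->11; deleted nodes (none); deleted edges (none); added nodes 12; added edges (11,12,k); result: nodes: 0:q, 1:p, 4:p, 6:p, 7:p, 11:p, 12:q edges: (0,7,g); (0,11,k); (1,4,h); (4,1,k); (4,7,g); (4,7,k); (6,7,g); (6,11,h); (7,6,h); (11,0,g); (11,4,g); (11,12,k)
final:
nodes: 0:q, 1:p, 4:p, 6:p, 7:p, 11:p, 12:q
edges: (0,7,g); (0,11,k); (1,4,h); (4,1,k); (4,7,g); (4,7,k); (6,7,g); (6,11,h); (7,6,h); (11,0,g); (11,4,g); (11,12,k)


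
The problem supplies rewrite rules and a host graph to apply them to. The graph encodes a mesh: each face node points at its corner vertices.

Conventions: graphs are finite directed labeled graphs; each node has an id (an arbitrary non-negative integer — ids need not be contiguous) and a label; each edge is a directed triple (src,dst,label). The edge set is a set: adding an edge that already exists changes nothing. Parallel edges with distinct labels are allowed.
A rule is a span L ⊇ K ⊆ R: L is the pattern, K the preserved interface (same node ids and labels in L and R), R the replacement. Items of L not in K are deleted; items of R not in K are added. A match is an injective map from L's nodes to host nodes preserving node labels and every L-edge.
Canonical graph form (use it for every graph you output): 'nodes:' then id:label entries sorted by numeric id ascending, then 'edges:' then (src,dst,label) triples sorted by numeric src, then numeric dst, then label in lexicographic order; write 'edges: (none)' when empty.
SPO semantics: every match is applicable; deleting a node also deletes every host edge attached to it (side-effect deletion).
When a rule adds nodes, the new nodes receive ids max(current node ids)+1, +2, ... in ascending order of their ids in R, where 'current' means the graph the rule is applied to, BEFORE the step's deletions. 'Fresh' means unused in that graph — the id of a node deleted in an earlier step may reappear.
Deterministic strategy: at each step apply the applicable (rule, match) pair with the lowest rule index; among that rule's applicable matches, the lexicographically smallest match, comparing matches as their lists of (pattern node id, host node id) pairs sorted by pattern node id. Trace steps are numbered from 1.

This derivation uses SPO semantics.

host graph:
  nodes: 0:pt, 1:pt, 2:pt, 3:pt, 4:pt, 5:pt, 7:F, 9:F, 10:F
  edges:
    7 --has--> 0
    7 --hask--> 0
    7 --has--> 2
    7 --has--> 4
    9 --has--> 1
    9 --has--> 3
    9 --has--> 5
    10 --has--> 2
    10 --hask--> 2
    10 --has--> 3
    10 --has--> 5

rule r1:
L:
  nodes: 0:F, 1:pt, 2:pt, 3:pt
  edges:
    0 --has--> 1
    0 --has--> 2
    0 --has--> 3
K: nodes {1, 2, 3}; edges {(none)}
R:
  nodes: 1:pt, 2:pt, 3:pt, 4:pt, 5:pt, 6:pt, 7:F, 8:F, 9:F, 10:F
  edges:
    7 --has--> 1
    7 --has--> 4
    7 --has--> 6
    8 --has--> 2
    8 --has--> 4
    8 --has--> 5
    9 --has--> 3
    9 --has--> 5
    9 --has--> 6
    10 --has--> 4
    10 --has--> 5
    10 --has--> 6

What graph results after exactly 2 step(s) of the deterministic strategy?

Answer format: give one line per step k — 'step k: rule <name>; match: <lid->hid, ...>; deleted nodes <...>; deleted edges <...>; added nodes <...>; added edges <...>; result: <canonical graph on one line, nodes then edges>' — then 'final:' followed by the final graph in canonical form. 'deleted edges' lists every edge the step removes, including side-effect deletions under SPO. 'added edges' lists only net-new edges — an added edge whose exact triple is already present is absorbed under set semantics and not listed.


step 1: rule r1; match: 0->7, 1->0, 2->2, 3->4; deleted nodes 7; deleted edges (7,0,has); (7,0,hask); (7,2,has); (7,4,has); added nodes 11, 12, 13, 14, 15, 16, 17; added edges (14,0,has); (14,11,has); (14,13,has); (15,2,has); (15,11,has); (15,12,has); (16,4,has); (16,12,has); (16,13,has); (17,11,has); (17,12,has); (17,13,has); result: nodes: 0:pt, 1:pt, 2:pt, 3:pt, 4:pt, 5:pt, 9:F, 10:F, 11:pt, 12:pt, 13:pt, 14:F, 15:F, 16:F, 17:F edges: (9,1,has); (9,3,has); (9,5,has); (10,2,has); (10,2,hask); (10,3,has); (10,5,has); (14,0,has); (14,11,has); (14,13,has); (15,2,has); (15,11,has); (15,12,has); (16,4,has); (16,12,has); (16,13,has); (17,11,has); (17,12,has); (17,13,has)
step 2: rule r1; match: 0->9, 1->1, 2->3, 3->5; deleted nodes 9; deleted edges (9,1,has); (9,3,has); (9,5,has); added nodes 18, 19, 20, 21, 22, 23, 24; added edges (21,1,has); (21,18,has); (21,20,has); (22,3,has); (22,18,has); (22,19,has); (23,5,has); (23,19,has); (23,20,has); (24,18,has); (24,19,has); (24,20,has); result: nodes: 0:pt, 1:pt, 2:pt, 3:pt, 4:pt, 5:pt, 10:F, 11:pt, 12:pt, 13:pt, 14:F, 15:F, 16:F, 17:F, 18:pt, 19:pt, 20:pt, 21:F, 22:F, 23:F, 24:F edges: (10,2,has); (10,2,hask); (10,3,has); (10,5,has); (14,0,has); (14,11,has); (14,13,has); (15,2,has); (15,11,has); (15,12,has); (16,4,has); (16,12,has); (16,13,has); (17,11,has); (17,12,has); (17,13,has); (21,1,has); (21,18,has); (21,20,has); (22,3,has); (22,18,has); (22,19,has); (23,5,has); (23,19,has); (23,20,has); (24,18,has); (24,19,has); (24,20,has)
final:
nodes: 0:pt, 1:pt, 2:pt, 3:pt, 4:pt, 5:pt, 10:F, 11:pt, 12:pt, 13:pt, 14:F, 15:F, 16:F, 17:F, 18:pt, 19:pt, 20:pt, 21:F, 22:F, 23:F, 24:F
edges: (10,2,has); (10,2,hask); (10,3,has); (10,5,has); (14,0,has); (14,11,has); (14,13,has); (15,2,has); (15,11,has); (15,12,has); (16,4,has); (16,12,has); (16,13,has); (17,11,has); (17,12,has); (17,13,has); (21,1,has); (21,18,has); (21,20,has); (22,3,has); (22,18,has); (22,19,has); (23,5,has); (23,19,has); (23,20,has); (24,18,has); (24,19,has); (24,20,has)
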